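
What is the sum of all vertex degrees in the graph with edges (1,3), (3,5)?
4 (handshake: sum of degrees = 2|E| = 2 x 2 = 4)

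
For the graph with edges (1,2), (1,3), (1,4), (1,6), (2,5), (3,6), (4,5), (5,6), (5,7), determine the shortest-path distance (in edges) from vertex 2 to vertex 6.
2 (path: 2 -> 1 -> 6, 2 edges)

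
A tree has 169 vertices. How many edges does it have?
168 (A tree on V vertices has V - 1 edges, so 169 - 1 = 168)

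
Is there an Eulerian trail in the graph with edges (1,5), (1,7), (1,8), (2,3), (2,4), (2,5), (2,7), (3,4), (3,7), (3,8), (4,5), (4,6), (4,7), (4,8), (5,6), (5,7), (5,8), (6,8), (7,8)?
Yes (the graph is connected and exactly 2 vertices have odd degree: {1, 6}; any Eulerian path must start and end at those)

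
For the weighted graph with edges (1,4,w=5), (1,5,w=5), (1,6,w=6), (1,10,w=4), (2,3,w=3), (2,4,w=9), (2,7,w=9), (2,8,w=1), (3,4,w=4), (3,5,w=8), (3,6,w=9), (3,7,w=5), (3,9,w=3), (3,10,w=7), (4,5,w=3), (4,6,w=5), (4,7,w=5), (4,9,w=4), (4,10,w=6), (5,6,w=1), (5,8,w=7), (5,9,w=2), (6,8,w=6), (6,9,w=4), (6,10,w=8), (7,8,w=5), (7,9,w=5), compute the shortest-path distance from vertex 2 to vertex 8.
1 (path: 2 -> 8; weights 1 = 1)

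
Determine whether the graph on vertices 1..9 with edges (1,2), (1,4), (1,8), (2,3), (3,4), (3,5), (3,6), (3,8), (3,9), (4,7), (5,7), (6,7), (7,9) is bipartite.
Yes. Partition: {1, 3, 7}, {2, 4, 5, 6, 8, 9}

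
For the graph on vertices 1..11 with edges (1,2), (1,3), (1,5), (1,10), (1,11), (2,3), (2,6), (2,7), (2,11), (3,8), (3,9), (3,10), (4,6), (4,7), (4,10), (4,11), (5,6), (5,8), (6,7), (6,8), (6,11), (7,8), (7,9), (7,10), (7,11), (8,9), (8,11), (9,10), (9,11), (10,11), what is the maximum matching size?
5 (matching: (1,11), (2,6), (3,9), (5,8), (7,10); upper bound floor(n/2) = floor(11/2) = 5)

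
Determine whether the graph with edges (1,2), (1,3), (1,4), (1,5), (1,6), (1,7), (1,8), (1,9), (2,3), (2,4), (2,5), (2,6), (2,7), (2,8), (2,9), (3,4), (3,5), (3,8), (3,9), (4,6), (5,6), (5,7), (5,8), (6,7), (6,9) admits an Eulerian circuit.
Yes (the graph is connected and all 9 vertices have even degree)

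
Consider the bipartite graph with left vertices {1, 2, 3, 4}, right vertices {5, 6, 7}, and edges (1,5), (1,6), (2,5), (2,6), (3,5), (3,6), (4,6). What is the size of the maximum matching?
2 (matching: (1,6), (2,5); upper bound min(|L|,|R|) = min(4,3) = 3)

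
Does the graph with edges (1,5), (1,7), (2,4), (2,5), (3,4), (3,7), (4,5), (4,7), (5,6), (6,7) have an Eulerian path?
Yes — and in fact it has an Eulerian circuit (the graph is connected and all 7 vertices have even degree)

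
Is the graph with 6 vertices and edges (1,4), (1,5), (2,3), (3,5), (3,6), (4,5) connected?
Yes (BFS from 1 visits [1, 4, 5, 3, 2, 6] — all 6 vertices reached)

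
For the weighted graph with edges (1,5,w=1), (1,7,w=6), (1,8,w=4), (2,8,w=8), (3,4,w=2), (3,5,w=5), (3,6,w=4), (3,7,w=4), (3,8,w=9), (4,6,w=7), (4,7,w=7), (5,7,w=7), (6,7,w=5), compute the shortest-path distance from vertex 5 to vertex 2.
13 (path: 5 -> 1 -> 8 -> 2; weights 1 + 4 + 8 = 13)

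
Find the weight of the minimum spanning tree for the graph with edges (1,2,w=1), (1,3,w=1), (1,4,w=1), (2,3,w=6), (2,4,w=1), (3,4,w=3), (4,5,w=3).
6 (MST edges: (1,2,w=1), (1,3,w=1), (1,4,w=1), (4,5,w=3); sum of weights 1 + 1 + 1 + 3 = 6)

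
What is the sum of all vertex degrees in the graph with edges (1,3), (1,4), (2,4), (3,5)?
8 (handshake: sum of degrees = 2|E| = 2 x 4 = 8)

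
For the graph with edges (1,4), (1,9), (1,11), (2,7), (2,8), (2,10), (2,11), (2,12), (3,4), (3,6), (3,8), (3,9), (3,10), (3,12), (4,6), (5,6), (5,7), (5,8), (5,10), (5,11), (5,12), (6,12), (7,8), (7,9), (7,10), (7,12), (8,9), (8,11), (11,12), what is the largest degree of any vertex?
6 (attained at vertices 3, 5, 7, 8, 12)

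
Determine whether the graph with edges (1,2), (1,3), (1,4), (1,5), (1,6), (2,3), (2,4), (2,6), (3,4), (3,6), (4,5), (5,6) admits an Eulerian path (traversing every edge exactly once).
Yes (the graph is connected and exactly 2 vertices have odd degree: {1, 5}; any Eulerian path must start and end at those)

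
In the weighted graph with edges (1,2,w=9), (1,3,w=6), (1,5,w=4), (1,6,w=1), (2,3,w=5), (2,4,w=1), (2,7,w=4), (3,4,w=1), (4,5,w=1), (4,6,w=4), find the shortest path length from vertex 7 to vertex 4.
5 (path: 7 -> 2 -> 4; weights 4 + 1 = 5)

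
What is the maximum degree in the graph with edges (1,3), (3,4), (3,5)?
3 (attained at vertex 3)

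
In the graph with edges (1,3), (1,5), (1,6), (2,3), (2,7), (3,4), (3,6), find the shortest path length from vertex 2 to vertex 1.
2 (path: 2 -> 3 -> 1, 2 edges)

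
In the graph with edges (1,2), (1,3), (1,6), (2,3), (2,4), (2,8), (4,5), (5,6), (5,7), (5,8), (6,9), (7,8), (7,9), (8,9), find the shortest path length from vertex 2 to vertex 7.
2 (path: 2 -> 8 -> 7, 2 edges)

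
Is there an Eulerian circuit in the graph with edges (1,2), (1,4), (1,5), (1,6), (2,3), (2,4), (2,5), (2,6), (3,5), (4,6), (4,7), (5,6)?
No (2 vertices have odd degree: {2, 7}; Eulerian circuit requires 0)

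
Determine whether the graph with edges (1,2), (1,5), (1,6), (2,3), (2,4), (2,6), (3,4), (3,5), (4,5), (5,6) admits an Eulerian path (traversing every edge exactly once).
No (4 vertices have odd degree: {1, 3, 4, 6}; Eulerian path requires 0 or 2)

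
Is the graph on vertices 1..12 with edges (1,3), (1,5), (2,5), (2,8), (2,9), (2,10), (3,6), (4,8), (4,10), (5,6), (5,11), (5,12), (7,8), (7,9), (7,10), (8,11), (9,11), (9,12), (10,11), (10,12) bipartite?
Yes. Partition: {1, 2, 4, 6, 7, 11, 12}, {3, 5, 8, 9, 10}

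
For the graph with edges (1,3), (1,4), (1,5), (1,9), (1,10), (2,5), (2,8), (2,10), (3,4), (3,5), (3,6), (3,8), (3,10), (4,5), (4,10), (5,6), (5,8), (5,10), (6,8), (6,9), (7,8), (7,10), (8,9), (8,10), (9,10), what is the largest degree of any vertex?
8 (attained at vertex 10)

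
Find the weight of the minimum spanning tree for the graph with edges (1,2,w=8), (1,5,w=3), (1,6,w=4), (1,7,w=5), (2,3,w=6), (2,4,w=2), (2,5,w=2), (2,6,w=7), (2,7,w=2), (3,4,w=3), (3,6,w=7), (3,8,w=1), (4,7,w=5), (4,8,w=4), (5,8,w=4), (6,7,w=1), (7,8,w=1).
12 (MST edges: (1,5,w=3), (2,4,w=2), (2,5,w=2), (2,7,w=2), (3,8,w=1), (6,7,w=1), (7,8,w=1); sum of weights 3 + 2 + 2 + 2 + 1 + 1 + 1 = 12)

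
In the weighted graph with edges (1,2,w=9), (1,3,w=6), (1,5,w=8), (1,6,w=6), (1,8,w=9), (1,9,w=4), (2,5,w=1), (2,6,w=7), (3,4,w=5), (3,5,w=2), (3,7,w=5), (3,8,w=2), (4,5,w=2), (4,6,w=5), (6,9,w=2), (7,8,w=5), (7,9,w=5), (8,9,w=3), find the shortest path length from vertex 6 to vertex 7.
7 (path: 6 -> 9 -> 7; weights 2 + 5 = 7)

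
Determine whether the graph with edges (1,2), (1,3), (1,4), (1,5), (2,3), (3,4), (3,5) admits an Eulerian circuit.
Yes (the graph is connected and all 5 vertices have even degree)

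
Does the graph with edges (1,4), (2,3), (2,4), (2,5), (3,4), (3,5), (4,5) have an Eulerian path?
No (4 vertices have odd degree: {1, 2, 3, 5}; Eulerian path requires 0 or 2)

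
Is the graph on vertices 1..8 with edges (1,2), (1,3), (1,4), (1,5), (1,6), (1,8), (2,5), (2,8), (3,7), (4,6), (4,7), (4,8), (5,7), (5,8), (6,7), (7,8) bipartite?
No (odd cycle of length 3: 2 -> 1 -> 8 -> 2)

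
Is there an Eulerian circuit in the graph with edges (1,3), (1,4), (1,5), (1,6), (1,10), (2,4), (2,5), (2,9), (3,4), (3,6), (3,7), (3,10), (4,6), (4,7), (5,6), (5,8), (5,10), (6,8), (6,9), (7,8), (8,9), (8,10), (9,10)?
No (8 vertices have odd degree: {1, 2, 3, 4, 5, 7, 8, 10}; Eulerian circuit requires 0)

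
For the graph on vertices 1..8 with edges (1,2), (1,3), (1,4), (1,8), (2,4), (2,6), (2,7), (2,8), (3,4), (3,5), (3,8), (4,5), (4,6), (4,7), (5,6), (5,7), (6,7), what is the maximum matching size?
4 (matching: (1,4), (2,7), (3,8), (5,6); upper bound floor(n/2) = floor(8/2) = 4)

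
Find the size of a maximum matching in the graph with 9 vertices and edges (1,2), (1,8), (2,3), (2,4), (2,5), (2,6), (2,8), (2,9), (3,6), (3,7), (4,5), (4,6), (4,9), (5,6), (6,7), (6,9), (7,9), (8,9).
4 (matching: (1,8), (2,9), (4,5), (6,7); upper bound floor(n/2) = floor(9/2) = 4)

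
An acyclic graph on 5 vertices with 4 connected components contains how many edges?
1 (Each of the 4 component trees on V_i vertices has V_i - 1 edges; summing gives V - C = 5 - 4 = 1)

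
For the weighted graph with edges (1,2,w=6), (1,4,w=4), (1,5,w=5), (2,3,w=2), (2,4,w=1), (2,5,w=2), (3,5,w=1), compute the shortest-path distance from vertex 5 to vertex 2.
2 (path: 5 -> 2; weights 2 = 2)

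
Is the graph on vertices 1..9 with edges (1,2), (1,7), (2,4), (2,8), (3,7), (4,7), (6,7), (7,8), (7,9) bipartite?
Yes. Partition: {1, 3, 4, 5, 6, 8, 9}, {2, 7}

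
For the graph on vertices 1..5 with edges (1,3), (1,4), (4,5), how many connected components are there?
2 (components: {1, 3, 4, 5}, {2})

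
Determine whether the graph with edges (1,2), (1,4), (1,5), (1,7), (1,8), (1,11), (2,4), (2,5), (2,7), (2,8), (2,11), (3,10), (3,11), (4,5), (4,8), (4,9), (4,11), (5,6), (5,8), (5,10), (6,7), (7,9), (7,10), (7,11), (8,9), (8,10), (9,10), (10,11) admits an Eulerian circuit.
Yes (the graph is connected and all 11 vertices have even degree)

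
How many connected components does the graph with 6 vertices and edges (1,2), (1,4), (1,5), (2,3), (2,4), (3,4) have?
2 (components: {1, 2, 3, 4, 5}, {6})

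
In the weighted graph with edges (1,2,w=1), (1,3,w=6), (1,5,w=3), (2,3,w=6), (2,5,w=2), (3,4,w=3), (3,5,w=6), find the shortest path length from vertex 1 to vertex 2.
1 (path: 1 -> 2; weights 1 = 1)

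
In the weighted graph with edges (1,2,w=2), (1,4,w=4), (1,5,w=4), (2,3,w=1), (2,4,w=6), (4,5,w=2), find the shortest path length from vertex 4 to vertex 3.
7 (path: 4 -> 2 -> 3; weights 6 + 1 = 7)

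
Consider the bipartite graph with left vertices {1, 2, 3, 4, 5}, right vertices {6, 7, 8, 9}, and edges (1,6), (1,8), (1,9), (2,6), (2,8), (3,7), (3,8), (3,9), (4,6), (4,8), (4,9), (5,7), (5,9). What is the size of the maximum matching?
4 (matching: (1,9), (2,8), (3,7), (4,6); upper bound min(|L|,|R|) = min(5,4) = 4)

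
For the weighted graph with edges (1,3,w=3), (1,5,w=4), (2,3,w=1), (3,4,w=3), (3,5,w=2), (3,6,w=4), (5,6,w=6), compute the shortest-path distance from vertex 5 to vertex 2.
3 (path: 5 -> 3 -> 2; weights 2 + 1 = 3)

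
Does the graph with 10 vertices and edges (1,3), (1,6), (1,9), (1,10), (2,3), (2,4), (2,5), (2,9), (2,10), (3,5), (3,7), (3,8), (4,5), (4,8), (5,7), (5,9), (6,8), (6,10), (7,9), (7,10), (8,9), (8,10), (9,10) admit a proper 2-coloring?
No (odd cycle of length 3: 9 -> 1 -> 10 -> 9)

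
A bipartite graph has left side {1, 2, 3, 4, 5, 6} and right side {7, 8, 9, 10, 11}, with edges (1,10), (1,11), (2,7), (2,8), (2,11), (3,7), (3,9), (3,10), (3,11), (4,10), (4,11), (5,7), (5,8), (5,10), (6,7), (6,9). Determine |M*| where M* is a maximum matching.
5 (matching: (1,11), (2,8), (3,10), (5,7), (6,9); upper bound min(|L|,|R|) = min(6,5) = 5)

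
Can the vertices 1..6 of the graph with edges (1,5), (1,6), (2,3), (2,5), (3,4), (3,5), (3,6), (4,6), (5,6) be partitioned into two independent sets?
No (odd cycle of length 3: 5 -> 1 -> 6 -> 5)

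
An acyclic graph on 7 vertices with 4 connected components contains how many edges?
3 (Each of the 4 component trees on V_i vertices has V_i - 1 edges; summing gives V - C = 7 - 4 = 3)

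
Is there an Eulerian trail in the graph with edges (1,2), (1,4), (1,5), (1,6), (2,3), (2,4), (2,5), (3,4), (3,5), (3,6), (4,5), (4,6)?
Yes (the graph is connected and exactly 2 vertices have odd degree: {4, 6}; any Eulerian path must start and end at those)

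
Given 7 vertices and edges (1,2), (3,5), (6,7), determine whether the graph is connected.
No, it has 4 components: {1, 2}, {3, 5}, {4}, {6, 7}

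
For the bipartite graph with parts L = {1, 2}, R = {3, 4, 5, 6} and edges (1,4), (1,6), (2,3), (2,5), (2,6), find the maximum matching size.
2 (matching: (1,6), (2,5); upper bound min(|L|,|R|) = min(2,4) = 2)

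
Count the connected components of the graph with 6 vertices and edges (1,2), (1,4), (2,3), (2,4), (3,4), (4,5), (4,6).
1 (components: {1, 2, 3, 4, 5, 6})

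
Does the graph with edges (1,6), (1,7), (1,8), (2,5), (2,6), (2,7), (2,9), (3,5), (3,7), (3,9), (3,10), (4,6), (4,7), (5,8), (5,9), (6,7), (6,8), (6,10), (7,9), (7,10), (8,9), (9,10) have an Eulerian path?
Yes (the graph is connected and exactly 2 vertices have odd degree: {1, 7}; any Eulerian path must start and end at those)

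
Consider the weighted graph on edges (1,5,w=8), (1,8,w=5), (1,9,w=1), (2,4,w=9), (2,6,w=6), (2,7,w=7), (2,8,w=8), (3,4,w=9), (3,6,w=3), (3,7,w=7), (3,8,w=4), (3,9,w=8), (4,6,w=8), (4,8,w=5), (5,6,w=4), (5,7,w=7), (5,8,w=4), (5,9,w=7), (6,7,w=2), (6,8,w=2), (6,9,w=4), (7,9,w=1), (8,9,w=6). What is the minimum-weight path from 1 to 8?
5 (path: 1 -> 8; weights 5 = 5)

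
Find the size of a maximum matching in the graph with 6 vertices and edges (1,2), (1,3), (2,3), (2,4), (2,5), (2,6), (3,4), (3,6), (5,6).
3 (matching: (1,2), (3,4), (5,6); upper bound floor(n/2) = floor(6/2) = 3)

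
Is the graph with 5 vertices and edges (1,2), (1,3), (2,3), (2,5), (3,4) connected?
Yes (BFS from 1 visits [1, 2, 3, 5, 4] — all 5 vertices reached)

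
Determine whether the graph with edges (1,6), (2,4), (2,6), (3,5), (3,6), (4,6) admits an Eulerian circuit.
No (2 vertices have odd degree: {1, 5}; Eulerian circuit requires 0)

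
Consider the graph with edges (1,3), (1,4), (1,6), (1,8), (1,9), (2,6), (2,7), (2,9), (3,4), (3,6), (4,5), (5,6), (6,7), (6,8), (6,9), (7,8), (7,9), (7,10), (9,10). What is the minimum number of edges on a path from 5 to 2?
2 (path: 5 -> 6 -> 2, 2 edges)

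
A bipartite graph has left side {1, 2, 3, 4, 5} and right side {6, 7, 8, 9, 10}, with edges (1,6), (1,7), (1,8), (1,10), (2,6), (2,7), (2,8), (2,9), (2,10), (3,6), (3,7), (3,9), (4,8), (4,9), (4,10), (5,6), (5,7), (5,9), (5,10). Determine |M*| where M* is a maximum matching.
5 (matching: (1,10), (2,9), (3,7), (4,8), (5,6); upper bound min(|L|,|R|) = min(5,5) = 5)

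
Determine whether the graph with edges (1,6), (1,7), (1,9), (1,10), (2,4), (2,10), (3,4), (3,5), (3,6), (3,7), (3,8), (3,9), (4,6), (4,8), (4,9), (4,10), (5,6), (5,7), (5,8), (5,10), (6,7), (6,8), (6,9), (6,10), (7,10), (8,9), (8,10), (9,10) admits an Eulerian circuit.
No (2 vertices have odd degree: {5, 7}; Eulerian circuit requires 0)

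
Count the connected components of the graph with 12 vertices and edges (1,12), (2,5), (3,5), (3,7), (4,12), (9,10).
6 (components: {1, 4, 12}, {2, 3, 5, 7}, {6}, {8}, {9, 10}, {11})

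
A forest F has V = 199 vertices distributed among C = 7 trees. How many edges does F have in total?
192 (Each of the 7 component trees on V_i vertices has V_i - 1 edges; summing gives V - C = 199 - 7 = 192)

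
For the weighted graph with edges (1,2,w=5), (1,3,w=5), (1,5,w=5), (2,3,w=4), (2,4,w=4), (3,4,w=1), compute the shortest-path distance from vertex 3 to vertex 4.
1 (path: 3 -> 4; weights 1 = 1)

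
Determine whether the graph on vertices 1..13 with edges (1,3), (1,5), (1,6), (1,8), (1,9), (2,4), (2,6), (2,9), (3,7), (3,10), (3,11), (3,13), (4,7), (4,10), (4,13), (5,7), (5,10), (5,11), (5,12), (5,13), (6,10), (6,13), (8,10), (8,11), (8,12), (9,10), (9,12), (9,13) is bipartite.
Yes. Partition: {1, 2, 7, 10, 11, 12, 13}, {3, 4, 5, 6, 8, 9}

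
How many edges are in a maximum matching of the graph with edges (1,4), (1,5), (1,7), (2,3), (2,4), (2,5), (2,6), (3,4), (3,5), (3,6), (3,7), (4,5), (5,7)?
3 (matching: (1,7), (2,6), (4,5); upper bound floor(n/2) = floor(7/2) = 3)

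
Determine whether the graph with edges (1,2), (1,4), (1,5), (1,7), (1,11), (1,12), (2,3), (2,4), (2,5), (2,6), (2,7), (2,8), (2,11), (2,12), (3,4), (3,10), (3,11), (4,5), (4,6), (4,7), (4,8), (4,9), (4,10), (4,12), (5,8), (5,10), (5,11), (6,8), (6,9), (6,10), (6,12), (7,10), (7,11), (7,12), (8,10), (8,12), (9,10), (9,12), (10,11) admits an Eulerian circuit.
No (2 vertices have odd degree: {2, 12}; Eulerian circuit requires 0)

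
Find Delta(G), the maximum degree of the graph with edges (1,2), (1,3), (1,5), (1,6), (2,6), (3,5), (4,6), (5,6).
4 (attained at vertices 1, 6)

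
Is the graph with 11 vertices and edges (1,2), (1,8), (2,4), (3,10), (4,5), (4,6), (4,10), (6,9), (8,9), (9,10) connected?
No, it has 3 components: {1, 2, 3, 4, 5, 6, 8, 9, 10}, {7}, {11}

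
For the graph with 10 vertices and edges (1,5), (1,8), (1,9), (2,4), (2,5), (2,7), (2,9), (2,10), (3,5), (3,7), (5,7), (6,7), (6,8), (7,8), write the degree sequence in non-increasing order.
[5, 5, 4, 3, 3, 2, 2, 2, 1, 1] (degrees: deg(1)=3, deg(2)=5, deg(3)=2, deg(4)=1, deg(5)=4, deg(6)=2, deg(7)=5, deg(8)=3, deg(9)=2, deg(10)=1)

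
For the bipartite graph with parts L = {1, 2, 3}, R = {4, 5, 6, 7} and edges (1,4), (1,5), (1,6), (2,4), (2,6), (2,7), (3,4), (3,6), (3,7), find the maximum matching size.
3 (matching: (1,5), (2,7), (3,6); upper bound min(|L|,|R|) = min(3,4) = 3)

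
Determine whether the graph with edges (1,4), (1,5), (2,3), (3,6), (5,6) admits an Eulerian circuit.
No (2 vertices have odd degree: {2, 4}; Eulerian circuit requires 0)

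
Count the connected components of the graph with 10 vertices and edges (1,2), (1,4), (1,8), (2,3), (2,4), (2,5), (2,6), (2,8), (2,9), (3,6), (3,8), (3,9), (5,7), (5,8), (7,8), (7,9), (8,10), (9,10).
1 (components: {1, 2, 3, 4, 5, 6, 7, 8, 9, 10})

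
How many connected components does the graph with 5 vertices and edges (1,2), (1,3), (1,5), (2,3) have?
2 (components: {1, 2, 3, 5}, {4})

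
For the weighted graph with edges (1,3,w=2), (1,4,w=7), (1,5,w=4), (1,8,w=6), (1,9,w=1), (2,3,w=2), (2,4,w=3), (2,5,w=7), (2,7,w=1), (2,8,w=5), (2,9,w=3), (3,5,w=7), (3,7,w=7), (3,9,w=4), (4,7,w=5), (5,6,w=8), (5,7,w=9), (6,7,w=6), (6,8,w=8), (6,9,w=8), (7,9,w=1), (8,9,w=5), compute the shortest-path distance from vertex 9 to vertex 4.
5 (path: 9 -> 7 -> 2 -> 4; weights 1 + 1 + 3 = 5)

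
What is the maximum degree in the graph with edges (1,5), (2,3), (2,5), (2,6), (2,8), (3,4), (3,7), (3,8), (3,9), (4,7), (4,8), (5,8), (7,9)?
5 (attained at vertex 3)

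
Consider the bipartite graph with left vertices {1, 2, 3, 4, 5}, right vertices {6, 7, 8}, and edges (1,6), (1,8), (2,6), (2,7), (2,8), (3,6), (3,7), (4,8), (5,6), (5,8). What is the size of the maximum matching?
3 (matching: (1,8), (2,7), (3,6); upper bound min(|L|,|R|) = min(5,3) = 3)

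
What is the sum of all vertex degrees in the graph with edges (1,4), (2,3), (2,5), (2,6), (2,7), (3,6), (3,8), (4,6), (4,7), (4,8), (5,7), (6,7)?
24 (handshake: sum of degrees = 2|E| = 2 x 12 = 24)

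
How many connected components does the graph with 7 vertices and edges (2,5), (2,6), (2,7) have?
4 (components: {1}, {2, 5, 6, 7}, {3}, {4})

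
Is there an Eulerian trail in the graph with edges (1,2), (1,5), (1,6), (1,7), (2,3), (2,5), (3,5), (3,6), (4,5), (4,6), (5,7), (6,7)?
No (4 vertices have odd degree: {2, 3, 5, 7}; Eulerian path requires 0 or 2)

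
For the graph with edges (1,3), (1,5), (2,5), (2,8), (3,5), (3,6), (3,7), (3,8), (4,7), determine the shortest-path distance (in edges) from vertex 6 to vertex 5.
2 (path: 6 -> 3 -> 5, 2 edges)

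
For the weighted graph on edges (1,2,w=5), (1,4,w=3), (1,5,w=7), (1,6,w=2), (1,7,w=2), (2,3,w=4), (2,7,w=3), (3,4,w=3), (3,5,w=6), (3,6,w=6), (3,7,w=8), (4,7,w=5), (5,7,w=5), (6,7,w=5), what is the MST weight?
18 (MST edges: (1,4,w=3), (1,6,w=2), (1,7,w=2), (2,7,w=3), (3,4,w=3), (5,7,w=5); sum of weights 3 + 2 + 2 + 3 + 3 + 5 = 18)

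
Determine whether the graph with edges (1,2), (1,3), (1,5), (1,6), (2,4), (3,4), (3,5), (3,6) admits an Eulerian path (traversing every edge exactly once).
Yes — and in fact it has an Eulerian circuit (the graph is connected and all 6 vertices have even degree)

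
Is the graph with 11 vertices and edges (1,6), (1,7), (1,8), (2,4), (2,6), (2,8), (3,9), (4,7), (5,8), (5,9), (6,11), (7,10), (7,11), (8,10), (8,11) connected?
Yes (BFS from 1 visits [1, 6, 7, 8, 2, 11, 4, 10, 5, 9, 3] — all 11 vertices reached)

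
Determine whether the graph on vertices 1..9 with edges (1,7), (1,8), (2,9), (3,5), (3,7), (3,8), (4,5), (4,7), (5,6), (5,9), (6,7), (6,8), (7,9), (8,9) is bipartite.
Yes. Partition: {1, 3, 4, 6, 9}, {2, 5, 7, 8}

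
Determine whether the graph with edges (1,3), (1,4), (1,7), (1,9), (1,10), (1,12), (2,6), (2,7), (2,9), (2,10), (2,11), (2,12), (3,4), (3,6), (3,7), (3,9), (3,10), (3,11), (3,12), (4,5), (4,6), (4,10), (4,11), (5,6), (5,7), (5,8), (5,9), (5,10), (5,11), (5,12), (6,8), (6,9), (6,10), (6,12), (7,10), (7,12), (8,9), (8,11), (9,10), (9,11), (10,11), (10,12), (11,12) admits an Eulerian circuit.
Yes (the graph is connected and all 12 vertices have even degree)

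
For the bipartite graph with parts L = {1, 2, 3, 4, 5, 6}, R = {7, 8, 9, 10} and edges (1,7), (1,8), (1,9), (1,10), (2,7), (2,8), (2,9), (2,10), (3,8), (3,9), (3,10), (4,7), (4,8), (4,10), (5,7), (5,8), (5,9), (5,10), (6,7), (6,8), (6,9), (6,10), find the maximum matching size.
4 (matching: (1,10), (2,9), (3,8), (4,7); upper bound min(|L|,|R|) = min(6,4) = 4)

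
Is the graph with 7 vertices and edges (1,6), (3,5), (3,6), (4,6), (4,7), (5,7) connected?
No, it has 2 components: {1, 3, 4, 5, 6, 7}, {2}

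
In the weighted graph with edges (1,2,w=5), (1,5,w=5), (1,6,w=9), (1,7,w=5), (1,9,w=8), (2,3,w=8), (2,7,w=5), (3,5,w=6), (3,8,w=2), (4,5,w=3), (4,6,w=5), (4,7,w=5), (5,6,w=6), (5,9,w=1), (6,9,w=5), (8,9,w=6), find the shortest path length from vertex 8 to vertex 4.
10 (path: 8 -> 9 -> 5 -> 4; weights 6 + 1 + 3 = 10)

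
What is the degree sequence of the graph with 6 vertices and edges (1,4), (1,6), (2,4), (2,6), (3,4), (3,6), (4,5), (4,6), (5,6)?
[5, 5, 2, 2, 2, 2] (degrees: deg(1)=2, deg(2)=2, deg(3)=2, deg(4)=5, deg(5)=2, deg(6)=5)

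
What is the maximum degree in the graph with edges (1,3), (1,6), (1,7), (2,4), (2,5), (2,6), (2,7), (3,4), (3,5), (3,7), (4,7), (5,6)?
4 (attained at vertices 2, 3, 7)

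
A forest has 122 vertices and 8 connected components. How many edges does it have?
114 (Each of the 8 component trees on V_i vertices has V_i - 1 edges; summing gives V - C = 122 - 8 = 114)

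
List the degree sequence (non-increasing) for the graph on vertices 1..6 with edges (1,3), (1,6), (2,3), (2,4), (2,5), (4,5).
[3, 2, 2, 2, 2, 1] (degrees: deg(1)=2, deg(2)=3, deg(3)=2, deg(4)=2, deg(5)=2, deg(6)=1)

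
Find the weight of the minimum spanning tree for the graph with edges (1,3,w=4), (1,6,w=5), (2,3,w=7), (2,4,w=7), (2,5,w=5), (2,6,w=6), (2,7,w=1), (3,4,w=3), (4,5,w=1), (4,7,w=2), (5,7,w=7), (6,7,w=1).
12 (MST edges: (1,3,w=4), (2,7,w=1), (3,4,w=3), (4,5,w=1), (4,7,w=2), (6,7,w=1); sum of weights 4 + 1 + 3 + 1 + 2 + 1 = 12)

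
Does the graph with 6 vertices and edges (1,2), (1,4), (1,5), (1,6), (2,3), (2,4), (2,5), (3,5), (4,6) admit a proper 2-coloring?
No (odd cycle of length 3: 4 -> 1 -> 6 -> 4)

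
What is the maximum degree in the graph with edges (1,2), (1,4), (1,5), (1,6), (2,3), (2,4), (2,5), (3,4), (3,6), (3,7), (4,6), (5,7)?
4 (attained at vertices 1, 2, 3, 4)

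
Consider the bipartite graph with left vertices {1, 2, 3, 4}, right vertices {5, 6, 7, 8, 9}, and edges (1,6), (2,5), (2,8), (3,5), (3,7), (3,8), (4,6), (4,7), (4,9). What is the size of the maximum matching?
4 (matching: (1,6), (2,8), (3,7), (4,9); upper bound min(|L|,|R|) = min(4,5) = 4)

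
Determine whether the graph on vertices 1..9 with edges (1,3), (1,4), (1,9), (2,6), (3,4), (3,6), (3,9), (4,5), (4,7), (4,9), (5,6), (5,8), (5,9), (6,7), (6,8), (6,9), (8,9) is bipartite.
No (odd cycle of length 3: 9 -> 1 -> 3 -> 9)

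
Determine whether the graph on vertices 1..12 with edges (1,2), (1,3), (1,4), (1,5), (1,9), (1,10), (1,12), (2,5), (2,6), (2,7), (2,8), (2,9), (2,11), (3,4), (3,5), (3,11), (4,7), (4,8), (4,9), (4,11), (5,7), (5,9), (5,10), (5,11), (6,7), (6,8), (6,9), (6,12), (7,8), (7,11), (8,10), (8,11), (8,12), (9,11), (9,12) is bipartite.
No (odd cycle of length 3: 5 -> 1 -> 9 -> 5)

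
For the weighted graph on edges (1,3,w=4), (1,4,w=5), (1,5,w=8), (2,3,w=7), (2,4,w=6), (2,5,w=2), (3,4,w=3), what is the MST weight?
15 (MST edges: (1,3,w=4), (2,4,w=6), (2,5,w=2), (3,4,w=3); sum of weights 4 + 6 + 2 + 3 = 15)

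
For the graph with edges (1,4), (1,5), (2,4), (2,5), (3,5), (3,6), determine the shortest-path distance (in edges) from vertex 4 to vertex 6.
4 (path: 4 -> 2 -> 5 -> 3 -> 6, 4 edges)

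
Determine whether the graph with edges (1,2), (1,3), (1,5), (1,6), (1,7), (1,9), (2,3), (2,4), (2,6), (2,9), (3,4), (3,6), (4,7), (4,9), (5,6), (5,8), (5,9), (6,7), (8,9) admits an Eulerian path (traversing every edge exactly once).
No (4 vertices have odd degree: {2, 6, 7, 9}; Eulerian path requires 0 or 2)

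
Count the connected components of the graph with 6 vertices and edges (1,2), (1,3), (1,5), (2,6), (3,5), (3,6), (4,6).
1 (components: {1, 2, 3, 4, 5, 6})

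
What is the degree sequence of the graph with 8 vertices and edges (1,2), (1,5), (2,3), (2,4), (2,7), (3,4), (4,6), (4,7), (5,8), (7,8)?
[4, 4, 3, 2, 2, 2, 2, 1] (degrees: deg(1)=2, deg(2)=4, deg(3)=2, deg(4)=4, deg(5)=2, deg(6)=1, deg(7)=3, deg(8)=2)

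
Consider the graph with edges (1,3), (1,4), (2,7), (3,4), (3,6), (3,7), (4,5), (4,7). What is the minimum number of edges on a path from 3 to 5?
2 (path: 3 -> 4 -> 5, 2 edges)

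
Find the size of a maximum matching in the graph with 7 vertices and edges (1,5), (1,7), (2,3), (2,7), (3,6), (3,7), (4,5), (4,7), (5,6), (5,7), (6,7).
3 (matching: (2,7), (3,6), (4,5); upper bound floor(n/2) = floor(7/2) = 3)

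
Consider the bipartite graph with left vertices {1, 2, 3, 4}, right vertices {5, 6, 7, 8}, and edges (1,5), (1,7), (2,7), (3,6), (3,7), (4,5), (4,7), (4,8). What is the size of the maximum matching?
4 (matching: (1,5), (2,7), (3,6), (4,8); upper bound min(|L|,|R|) = min(4,4) = 4)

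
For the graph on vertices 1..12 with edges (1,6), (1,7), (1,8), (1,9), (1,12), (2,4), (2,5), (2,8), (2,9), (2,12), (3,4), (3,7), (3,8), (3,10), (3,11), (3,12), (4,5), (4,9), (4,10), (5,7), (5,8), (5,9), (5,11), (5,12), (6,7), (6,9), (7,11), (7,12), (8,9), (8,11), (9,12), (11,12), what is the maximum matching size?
6 (matching: (1,7), (2,12), (3,11), (4,10), (5,8), (6,9); upper bound floor(n/2) = floor(12/2) = 6)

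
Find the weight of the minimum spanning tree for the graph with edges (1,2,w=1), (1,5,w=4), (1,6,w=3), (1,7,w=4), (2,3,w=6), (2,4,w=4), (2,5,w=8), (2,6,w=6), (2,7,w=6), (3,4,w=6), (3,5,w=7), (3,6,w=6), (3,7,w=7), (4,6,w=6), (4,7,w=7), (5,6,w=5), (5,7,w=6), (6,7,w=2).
20 (MST edges: (1,2,w=1), (1,5,w=4), (1,6,w=3), (2,3,w=6), (2,4,w=4), (6,7,w=2); sum of weights 1 + 4 + 3 + 6 + 4 + 2 = 20)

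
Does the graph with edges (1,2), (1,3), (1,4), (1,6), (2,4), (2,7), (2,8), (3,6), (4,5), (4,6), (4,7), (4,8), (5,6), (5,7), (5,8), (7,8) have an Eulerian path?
Yes — and in fact it has an Eulerian circuit (the graph is connected and all 8 vertices have even degree)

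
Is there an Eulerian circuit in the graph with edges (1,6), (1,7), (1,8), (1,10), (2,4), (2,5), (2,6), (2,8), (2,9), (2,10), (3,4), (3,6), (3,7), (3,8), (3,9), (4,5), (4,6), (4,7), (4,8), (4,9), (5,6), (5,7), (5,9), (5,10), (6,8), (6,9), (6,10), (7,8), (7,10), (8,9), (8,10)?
No (2 vertices have odd degree: {3, 4}; Eulerian circuit requires 0)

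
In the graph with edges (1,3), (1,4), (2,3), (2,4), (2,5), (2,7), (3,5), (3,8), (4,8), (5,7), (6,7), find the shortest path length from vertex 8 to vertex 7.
3 (path: 8 -> 4 -> 2 -> 7, 3 edges)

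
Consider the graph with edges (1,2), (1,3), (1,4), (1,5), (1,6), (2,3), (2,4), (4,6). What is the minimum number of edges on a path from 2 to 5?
2 (path: 2 -> 1 -> 5, 2 edges)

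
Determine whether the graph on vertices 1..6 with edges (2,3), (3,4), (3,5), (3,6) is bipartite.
Yes. Partition: {1, 2, 4, 5, 6}, {3}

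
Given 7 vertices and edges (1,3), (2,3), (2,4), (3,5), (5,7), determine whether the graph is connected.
No, it has 2 components: {1, 2, 3, 4, 5, 7}, {6}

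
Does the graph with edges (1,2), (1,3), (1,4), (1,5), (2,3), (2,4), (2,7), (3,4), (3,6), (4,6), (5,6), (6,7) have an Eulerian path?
Yes — and in fact it has an Eulerian circuit (the graph is connected and all 7 vertices have even degree)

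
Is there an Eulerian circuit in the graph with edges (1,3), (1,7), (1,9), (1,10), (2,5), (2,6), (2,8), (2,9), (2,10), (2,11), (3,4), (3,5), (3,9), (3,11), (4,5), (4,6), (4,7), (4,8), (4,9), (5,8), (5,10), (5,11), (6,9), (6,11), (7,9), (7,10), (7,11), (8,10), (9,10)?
No (4 vertices have odd degree: {3, 7, 9, 11}; Eulerian circuit requires 0)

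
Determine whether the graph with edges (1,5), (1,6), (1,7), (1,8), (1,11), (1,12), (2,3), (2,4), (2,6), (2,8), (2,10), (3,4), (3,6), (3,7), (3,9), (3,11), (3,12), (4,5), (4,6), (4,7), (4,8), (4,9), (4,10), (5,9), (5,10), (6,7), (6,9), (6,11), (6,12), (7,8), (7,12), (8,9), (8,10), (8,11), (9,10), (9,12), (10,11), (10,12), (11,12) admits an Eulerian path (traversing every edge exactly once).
No (6 vertices have odd degree: {2, 3, 8, 9, 10, 12}; Eulerian path requires 0 or 2)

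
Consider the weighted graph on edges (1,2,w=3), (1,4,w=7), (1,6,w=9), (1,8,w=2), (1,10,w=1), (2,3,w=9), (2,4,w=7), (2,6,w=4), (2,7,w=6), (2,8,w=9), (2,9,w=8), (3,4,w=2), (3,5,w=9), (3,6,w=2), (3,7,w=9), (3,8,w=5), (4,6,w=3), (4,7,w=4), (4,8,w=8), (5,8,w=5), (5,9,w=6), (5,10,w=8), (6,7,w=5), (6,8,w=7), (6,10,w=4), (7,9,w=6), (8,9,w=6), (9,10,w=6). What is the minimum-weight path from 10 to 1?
1 (path: 10 -> 1; weights 1 = 1)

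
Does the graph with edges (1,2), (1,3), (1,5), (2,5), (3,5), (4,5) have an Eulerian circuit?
No (2 vertices have odd degree: {1, 4}; Eulerian circuit requires 0)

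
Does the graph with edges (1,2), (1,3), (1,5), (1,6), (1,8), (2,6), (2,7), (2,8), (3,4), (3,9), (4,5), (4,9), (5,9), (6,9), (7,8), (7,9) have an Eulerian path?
No (8 vertices have odd degree: {1, 3, 4, 5, 6, 7, 8, 9}; Eulerian path requires 0 or 2)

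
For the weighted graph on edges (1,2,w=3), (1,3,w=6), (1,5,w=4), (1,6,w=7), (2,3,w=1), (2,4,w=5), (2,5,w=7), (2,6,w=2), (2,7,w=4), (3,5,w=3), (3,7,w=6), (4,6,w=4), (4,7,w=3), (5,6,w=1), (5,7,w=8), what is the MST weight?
14 (MST edges: (1,2,w=3), (2,3,w=1), (2,6,w=2), (2,7,w=4), (4,7,w=3), (5,6,w=1); sum of weights 3 + 1 + 2 + 4 + 3 + 1 = 14)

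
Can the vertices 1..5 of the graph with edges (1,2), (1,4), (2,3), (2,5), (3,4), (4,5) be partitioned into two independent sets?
Yes. Partition: {1, 3, 5}, {2, 4}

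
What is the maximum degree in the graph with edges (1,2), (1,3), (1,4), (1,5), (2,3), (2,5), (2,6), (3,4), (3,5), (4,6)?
4 (attained at vertices 1, 2, 3)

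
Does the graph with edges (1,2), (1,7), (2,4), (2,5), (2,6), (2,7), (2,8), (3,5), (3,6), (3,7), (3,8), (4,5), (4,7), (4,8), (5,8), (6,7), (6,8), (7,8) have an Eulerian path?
Yes — and in fact it has an Eulerian circuit (the graph is connected and all 8 vertices have even degree)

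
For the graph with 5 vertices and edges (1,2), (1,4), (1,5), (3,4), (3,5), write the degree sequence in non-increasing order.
[3, 2, 2, 2, 1] (degrees: deg(1)=3, deg(2)=1, deg(3)=2, deg(4)=2, deg(5)=2)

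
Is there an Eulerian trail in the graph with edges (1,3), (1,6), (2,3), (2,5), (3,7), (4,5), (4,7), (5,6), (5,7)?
Yes (the graph is connected and exactly 2 vertices have odd degree: {3, 7}; any Eulerian path must start and end at those)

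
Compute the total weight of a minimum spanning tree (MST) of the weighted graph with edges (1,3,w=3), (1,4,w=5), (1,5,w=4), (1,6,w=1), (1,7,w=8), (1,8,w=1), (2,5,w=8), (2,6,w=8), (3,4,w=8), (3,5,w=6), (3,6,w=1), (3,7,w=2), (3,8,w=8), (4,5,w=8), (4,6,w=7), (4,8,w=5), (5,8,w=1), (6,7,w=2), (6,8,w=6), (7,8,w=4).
19 (MST edges: (1,4,w=5), (1,6,w=1), (1,8,w=1), (2,6,w=8), (3,6,w=1), (3,7,w=2), (5,8,w=1); sum of weights 5 + 1 + 1 + 8 + 1 + 2 + 1 = 19)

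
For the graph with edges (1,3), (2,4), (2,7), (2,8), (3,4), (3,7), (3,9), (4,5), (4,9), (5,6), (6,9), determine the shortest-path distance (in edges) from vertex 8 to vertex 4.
2 (path: 8 -> 2 -> 4, 2 edges)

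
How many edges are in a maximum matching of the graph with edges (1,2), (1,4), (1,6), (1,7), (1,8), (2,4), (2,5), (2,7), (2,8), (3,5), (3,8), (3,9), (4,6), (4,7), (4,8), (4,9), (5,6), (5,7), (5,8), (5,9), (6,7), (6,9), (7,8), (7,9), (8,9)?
4 (matching: (1,6), (2,4), (5,9), (7,8); upper bound floor(n/2) = floor(9/2) = 4)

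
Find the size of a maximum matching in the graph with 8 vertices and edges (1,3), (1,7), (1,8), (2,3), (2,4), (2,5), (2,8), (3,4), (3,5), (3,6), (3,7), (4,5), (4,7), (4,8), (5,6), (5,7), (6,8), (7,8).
4 (matching: (1,7), (2,8), (3,6), (4,5); upper bound floor(n/2) = floor(8/2) = 4)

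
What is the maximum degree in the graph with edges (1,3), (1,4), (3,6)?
2 (attained at vertices 1, 3)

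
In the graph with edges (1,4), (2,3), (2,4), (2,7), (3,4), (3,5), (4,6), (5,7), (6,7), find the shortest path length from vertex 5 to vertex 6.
2 (path: 5 -> 7 -> 6, 2 edges)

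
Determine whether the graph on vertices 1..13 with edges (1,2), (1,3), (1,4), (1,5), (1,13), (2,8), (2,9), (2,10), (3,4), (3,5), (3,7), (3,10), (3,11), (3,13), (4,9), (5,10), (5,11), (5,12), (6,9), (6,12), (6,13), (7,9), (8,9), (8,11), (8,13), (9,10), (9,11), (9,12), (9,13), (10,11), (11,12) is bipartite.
No (odd cycle of length 3: 13 -> 1 -> 3 -> 13)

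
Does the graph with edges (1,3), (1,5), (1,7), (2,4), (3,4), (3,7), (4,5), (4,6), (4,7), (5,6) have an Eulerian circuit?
No (6 vertices have odd degree: {1, 2, 3, 4, 5, 7}; Eulerian circuit requires 0)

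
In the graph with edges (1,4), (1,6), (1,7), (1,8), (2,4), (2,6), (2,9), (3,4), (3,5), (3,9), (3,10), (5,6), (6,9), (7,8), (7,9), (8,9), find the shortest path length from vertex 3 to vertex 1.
2 (path: 3 -> 4 -> 1, 2 edges)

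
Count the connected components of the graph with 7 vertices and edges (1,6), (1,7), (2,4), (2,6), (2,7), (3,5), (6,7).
2 (components: {1, 2, 4, 6, 7}, {3, 5})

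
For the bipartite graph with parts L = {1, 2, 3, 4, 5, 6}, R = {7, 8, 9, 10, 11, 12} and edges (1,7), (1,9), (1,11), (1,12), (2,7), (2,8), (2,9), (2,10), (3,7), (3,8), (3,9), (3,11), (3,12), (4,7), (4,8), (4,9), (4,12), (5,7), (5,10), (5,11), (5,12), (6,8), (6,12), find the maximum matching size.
6 (matching: (1,12), (2,10), (3,11), (4,9), (5,7), (6,8); upper bound min(|L|,|R|) = min(6,6) = 6)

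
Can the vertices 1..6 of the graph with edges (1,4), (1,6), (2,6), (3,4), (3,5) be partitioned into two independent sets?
Yes. Partition: {1, 2, 3}, {4, 5, 6}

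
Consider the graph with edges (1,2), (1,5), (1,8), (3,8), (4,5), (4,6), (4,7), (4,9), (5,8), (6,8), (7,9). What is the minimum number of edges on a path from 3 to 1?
2 (path: 3 -> 8 -> 1, 2 edges)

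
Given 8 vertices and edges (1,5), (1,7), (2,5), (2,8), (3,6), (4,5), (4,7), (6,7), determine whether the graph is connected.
Yes (BFS from 1 visits [1, 5, 7, 2, 4, 6, 8, 3] — all 8 vertices reached)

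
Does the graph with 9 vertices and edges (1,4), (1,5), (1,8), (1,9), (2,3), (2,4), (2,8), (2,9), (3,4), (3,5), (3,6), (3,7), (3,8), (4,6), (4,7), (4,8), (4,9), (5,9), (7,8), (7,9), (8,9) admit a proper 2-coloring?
No (odd cycle of length 3: 8 -> 1 -> 4 -> 8)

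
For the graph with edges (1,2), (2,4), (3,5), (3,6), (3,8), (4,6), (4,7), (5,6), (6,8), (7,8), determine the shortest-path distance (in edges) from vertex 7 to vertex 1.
3 (path: 7 -> 4 -> 2 -> 1, 3 edges)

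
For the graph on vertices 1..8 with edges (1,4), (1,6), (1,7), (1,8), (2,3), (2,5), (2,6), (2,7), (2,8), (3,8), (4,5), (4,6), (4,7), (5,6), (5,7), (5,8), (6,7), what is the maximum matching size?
4 (matching: (1,7), (2,3), (4,6), (5,8); upper bound floor(n/2) = floor(8/2) = 4)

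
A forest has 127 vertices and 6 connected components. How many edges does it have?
121 (Each of the 6 component trees on V_i vertices has V_i - 1 edges; summing gives V - C = 127 - 6 = 121)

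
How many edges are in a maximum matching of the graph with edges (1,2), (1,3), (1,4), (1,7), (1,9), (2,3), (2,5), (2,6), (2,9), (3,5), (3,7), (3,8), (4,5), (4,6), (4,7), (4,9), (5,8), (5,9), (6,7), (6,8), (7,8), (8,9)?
4 (matching: (1,7), (2,5), (4,9), (6,8); upper bound floor(n/2) = floor(9/2) = 4)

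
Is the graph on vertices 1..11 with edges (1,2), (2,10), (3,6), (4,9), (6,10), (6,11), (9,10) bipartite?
Yes. Partition: {1, 3, 4, 5, 7, 8, 10, 11}, {2, 6, 9}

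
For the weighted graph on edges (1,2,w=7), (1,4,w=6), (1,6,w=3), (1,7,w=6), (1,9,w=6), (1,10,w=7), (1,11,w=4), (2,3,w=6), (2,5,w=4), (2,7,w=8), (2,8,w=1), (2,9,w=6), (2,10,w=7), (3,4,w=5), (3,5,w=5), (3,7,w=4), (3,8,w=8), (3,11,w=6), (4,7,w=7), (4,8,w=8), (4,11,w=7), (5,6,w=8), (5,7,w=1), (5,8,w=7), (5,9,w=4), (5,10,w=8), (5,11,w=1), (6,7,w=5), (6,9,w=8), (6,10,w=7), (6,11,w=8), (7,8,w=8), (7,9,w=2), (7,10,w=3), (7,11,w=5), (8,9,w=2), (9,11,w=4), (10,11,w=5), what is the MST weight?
26 (MST edges: (1,6,w=3), (1,11,w=4), (2,8,w=1), (3,4,w=5), (3,7,w=4), (5,7,w=1), (5,11,w=1), (7,9,w=2), (7,10,w=3), (8,9,w=2); sum of weights 3 + 4 + 1 + 5 + 4 + 1 + 1 + 2 + 3 + 2 = 26)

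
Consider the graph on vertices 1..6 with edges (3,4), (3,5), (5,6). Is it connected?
No, it has 3 components: {1}, {2}, {3, 4, 5, 6}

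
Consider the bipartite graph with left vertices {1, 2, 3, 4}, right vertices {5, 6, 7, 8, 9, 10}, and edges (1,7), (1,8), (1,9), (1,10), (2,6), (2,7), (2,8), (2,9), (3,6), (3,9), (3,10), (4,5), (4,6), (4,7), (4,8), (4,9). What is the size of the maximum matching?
4 (matching: (1,10), (2,7), (3,9), (4,8); upper bound min(|L|,|R|) = min(4,6) = 4)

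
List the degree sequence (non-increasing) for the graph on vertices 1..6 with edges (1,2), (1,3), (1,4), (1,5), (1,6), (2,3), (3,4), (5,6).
[5, 3, 2, 2, 2, 2] (degrees: deg(1)=5, deg(2)=2, deg(3)=3, deg(4)=2, deg(5)=2, deg(6)=2)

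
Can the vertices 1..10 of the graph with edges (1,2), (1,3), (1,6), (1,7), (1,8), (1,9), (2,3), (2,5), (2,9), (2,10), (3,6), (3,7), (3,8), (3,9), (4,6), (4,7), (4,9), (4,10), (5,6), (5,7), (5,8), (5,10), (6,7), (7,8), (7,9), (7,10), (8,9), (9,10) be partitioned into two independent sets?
No (odd cycle of length 3: 8 -> 1 -> 3 -> 8)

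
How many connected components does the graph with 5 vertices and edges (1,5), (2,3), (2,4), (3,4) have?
2 (components: {1, 5}, {2, 3, 4})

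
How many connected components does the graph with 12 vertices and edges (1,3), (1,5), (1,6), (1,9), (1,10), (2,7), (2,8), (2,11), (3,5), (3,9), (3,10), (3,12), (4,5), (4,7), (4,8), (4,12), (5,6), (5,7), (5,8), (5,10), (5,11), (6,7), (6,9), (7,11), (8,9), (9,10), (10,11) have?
1 (components: {1, 2, 3, 4, 5, 6, 7, 8, 9, 10, 11, 12})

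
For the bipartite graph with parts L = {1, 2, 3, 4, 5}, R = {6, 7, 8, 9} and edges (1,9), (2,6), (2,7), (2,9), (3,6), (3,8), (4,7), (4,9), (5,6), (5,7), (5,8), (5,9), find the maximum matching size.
4 (matching: (1,9), (2,7), (3,8), (5,6); upper bound min(|L|,|R|) = min(5,4) = 4)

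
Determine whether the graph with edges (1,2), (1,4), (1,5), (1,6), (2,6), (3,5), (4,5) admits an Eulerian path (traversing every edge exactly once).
Yes (the graph is connected and exactly 2 vertices have odd degree: {3, 5}; any Eulerian path must start and end at those)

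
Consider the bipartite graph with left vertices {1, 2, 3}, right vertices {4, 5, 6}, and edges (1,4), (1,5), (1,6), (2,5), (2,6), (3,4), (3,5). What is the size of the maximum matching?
3 (matching: (1,6), (2,5), (3,4); upper bound min(|L|,|R|) = min(3,3) = 3)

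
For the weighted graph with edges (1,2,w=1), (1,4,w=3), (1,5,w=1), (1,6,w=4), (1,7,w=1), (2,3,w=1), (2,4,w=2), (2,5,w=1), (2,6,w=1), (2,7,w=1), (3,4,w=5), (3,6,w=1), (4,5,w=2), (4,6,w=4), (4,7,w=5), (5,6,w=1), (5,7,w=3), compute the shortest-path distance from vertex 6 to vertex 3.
1 (path: 6 -> 3; weights 1 = 1)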